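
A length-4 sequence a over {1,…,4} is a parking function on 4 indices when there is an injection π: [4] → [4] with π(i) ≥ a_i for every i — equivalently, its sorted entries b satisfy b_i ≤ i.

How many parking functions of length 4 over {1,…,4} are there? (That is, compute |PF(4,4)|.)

|PF(4,4)| = (4−4+1)·(4+1)^(4−1) = 1 · 125 = 125 [KW]
One tuple (3,2,3,1) → sorted (1,2,3,3): b_i ≤ i ∀i, a PF.

125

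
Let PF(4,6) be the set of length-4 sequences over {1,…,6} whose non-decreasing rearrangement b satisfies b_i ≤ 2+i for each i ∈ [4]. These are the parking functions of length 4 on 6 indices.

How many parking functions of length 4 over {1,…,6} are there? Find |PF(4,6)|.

1029

|PF| = (6−4+1)·(6+1)^(4−1) = 3·343 = 1029 [KW]
One tuple (6,2,4,3) → sorted (2,3,4,6): b_i ≤ 2+i ∀i, a PF.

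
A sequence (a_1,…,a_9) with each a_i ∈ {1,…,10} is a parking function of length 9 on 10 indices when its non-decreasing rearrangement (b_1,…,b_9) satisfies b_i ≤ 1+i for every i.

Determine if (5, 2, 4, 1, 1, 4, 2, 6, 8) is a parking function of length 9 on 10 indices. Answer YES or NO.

Sorted: b = (1, 1, 2, 2, 4, 4, 5, 6, 8).
  b_1=1 ≤ 2
  b_2=1 ≤ 3
  b_3=2 ≤ 4
  b_4=2 ≤ 5
  b_5=4 ≤ 6
  b_6=4 ≤ 7
  b_7=5 ≤ 8
  b_8=6 ≤ 9
  b_9=8 ≤ 10
All bounds hold ⇒ YES

YES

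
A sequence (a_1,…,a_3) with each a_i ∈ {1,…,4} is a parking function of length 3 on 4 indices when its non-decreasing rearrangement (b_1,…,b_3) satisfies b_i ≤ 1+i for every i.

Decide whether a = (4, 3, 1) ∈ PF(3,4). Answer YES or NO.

YES

Rearranged: b = (1, 3, 4).
  b_1=1 ≤ 2
  b_2=3 ≤ 3
  b_3=4 ≤ 4
All bounds hold ⇒ YES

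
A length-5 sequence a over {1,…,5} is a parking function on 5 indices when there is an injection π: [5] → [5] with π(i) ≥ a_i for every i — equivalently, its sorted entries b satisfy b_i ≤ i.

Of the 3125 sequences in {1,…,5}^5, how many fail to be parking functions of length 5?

1829

|PF| = (6−5)·6^(5−1) = 1×1296 = 1296 (Konheim–Weiss)
One tuple (2,5,3,3,5) → sorted (2,3,3,5,5): b_1=2>1, not a PF.
Total 3125; non-PF = 3125−1296 = 1829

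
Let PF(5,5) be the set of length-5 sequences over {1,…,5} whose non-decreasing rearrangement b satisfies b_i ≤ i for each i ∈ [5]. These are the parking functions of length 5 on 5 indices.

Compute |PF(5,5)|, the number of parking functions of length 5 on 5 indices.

1296

#PF = 1·6^4 = 1·1296 = 1296
Check (5,2,1,3,4) → sorted (1,2,3,4,5): b_i ≤ i ∀i, a PF.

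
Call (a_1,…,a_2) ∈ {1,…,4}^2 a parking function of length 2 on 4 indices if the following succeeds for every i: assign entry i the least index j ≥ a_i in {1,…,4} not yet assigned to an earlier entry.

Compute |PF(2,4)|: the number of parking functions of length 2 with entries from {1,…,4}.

15

|PF(2,4)| = (4−2+1)·(4+1)^(2−1) = 3×5 = 15 [KW]
One tuple (4,1) → sorted (1,4): b_i ≤ 2+i ∀i, a PF.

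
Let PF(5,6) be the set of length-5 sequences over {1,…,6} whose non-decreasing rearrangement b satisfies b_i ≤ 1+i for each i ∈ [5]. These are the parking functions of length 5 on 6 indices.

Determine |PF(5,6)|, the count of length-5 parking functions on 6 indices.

|PF(5,6)| = (7−5)·7^(5−1) = 2·2401 = 4802 (Pollak)
Check (2,5,3,2,1) → sorted (1,2,2,3,5): b_i ≤ 1+i ∀i, a PF.

4802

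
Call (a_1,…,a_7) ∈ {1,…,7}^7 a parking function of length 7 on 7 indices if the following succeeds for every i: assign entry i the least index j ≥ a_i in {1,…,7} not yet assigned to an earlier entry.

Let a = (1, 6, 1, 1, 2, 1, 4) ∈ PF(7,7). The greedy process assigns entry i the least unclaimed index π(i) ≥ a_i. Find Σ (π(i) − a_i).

12

Σπ(i) = 1+…+7 = 28; Σa = 1+6+1+1+2+1+4 = 16; disp = 28−16 = 12.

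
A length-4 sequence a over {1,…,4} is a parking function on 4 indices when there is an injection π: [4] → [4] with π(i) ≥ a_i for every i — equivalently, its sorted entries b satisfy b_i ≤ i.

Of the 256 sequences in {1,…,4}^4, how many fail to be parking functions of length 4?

#PF = (5−4)·5^(4−1) = 1·125 = 125 (Konheim–Weiss)
One tuple (4,3,3,3) → sorted (3,3,3,4): b_1=3>1, not a PF.
So 256 − 125 = 131 fail.

131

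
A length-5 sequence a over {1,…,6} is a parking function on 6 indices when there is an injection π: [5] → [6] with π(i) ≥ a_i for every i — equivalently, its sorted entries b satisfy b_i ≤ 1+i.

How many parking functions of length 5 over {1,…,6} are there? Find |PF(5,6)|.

#PF = (6−5+1)·(6+1)^(5−1) = 2·2401 = 4802 (Konheim–Weiss)
Check (1,2,4,1,5) → sorted (1,1,2,4,5): b_i ≤ 1+i ∀i, a PF.

4802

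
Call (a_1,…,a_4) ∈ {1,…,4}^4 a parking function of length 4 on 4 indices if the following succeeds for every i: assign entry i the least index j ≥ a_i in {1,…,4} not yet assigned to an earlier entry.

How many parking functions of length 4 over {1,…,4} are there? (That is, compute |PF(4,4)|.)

#PF = (5−4)·5^(4−1) = 1 · 125 = 125 (Pollak)
One tuple (3,4,1,2) → sorted (1,2,3,4): b_i ≤ i ∀i, a PF.

125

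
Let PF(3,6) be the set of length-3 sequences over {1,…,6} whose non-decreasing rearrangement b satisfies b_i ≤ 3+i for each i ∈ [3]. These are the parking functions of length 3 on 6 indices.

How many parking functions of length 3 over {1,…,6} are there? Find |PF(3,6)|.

|PF| = (7−3)·7^(3−1) = 4·49 = 196 (Pollak)
E.g. (3,1,1) → sorted (1,1,3): b_i ≤ 3+i ∀i, a PF.

196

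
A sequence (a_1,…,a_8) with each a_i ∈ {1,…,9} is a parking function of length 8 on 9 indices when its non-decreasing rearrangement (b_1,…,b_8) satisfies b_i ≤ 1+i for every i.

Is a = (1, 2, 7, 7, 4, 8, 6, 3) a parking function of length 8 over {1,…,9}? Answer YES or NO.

YES

Sorted: b = (1, 2, 3, 4, 6, 7, 7, 8).
  b_1=1 ≤ 2
  b_2=2 ≤ 3
  b_3=3 ≤ 4
  b_4=4 ≤ 5
  b_5=6 ≤ 6
  b_6=7 ≤ 7
  b_7=7 ≤ 8
  b_8=8 ≤ 9
All bounds hold ⇒ YES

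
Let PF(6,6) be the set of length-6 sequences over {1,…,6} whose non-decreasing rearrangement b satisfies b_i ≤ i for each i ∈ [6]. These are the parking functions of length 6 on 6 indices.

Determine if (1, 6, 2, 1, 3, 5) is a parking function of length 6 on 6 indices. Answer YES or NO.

Order a: b = (1, 1, 2, 3, 5, 6).
  b_1=1 ≤ 1
  b_2=1 ≤ 2
  b_3=2 ≤ 3
  b_4=3 ≤ 4
  b_5=5 ≤ 5
  b_6=6 ≤ 6
All bounds hold ⇒ YES

YES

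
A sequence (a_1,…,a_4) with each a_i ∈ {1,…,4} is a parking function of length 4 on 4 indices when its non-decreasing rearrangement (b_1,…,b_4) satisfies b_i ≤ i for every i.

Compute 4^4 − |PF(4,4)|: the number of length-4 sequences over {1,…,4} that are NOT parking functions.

#PF = (4−4+1)·(4+1)^(4−1) = 1×125 = 125 (Pollak)
One tuple (4,4,3,4) → sorted (3,4,4,4): b_1=3>1, not a PF.
4^4 − 125 = 256 − 125 = 131

131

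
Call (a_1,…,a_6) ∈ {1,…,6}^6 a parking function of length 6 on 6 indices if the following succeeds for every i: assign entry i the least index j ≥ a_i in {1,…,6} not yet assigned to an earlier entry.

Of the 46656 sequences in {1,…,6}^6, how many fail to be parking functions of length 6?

|PF(6,6)| = (7−6)·7^(6−1) = 1×16807 = 16807
One tuple (3,5,6,2,6,4) → sorted (2,3,4,5,6,6): b_1=2>1, not a PF.
So 46656 − 16807 = 29849 fail.

29849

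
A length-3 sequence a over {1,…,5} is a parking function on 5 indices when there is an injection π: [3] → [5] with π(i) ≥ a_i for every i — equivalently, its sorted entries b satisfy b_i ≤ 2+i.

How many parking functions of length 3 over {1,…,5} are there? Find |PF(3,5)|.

108

|PF(3,5)| = 3·6^2 = 3×36 = 108 (Pollak)
Check (3,2,1) → sorted (1,2,3): b_i ≤ 2+i ∀i, a PF.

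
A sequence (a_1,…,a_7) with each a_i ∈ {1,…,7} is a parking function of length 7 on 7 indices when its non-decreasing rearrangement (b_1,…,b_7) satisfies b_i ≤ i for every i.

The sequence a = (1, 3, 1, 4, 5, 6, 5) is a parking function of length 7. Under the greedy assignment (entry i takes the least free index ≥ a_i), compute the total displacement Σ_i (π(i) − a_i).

Σπ = 28 ({1..7} each once); Σa = 1+3+1+4+5+6+5 = 25; disp = 28−25 = 3.

3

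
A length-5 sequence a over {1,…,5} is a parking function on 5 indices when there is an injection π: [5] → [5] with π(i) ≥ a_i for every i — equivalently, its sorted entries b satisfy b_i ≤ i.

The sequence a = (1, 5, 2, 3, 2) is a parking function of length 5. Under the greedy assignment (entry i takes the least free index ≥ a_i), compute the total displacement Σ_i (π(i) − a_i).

Σπ = 15 ({1..5} each once); Σa = 1+5+2+3+2 = 13; disp = 15−13 = 2.

2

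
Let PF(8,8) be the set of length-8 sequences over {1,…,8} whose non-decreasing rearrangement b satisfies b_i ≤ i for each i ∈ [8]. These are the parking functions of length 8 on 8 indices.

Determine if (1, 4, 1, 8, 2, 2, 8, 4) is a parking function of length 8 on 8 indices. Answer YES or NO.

Rearranged: b = (1, 1, 2, 2, 4, 4, 8, 8).
  b_1=1 ≤ 1
  b_2=1 ≤ 2
  b_3=2 ≤ 3
  b_4=2 ≤ 4
  b_5=4 ≤ 5
  b_6=4 ≤ 6
  b_7=8 > 7
  fails at i=7 ⇒ NO

NO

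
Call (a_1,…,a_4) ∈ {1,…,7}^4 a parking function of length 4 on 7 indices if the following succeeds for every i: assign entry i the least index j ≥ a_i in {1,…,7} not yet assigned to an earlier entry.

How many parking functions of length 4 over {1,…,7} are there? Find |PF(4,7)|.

2048

|PF(4,7)| = 4·8^3 = 4 · 512 = 2048 (Konheim–Weiss)
E.g. (5,5,4,6) → sorted (4,5,5,6): b_i ≤ 3+i ∀i, a PF.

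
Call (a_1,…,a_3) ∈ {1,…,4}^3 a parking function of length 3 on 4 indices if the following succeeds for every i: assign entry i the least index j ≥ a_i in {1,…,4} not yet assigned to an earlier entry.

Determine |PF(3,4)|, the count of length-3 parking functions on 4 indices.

50

|PF| = (4−3+1)·(4+1)^(3−1) = 2×25 = 50 (Pollak)
Example (2,1,2) → sorted (1,2,2): b_i ≤ 1+i ∀i, a PF.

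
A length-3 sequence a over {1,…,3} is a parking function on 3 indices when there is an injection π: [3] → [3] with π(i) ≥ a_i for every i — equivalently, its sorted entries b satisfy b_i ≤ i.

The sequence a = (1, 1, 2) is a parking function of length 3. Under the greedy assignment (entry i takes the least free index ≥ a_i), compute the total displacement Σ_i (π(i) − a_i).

Σπ = 6 ({1..3} each once); Σa = 1+1+2 = 4; disp = 6−4 = 2.

2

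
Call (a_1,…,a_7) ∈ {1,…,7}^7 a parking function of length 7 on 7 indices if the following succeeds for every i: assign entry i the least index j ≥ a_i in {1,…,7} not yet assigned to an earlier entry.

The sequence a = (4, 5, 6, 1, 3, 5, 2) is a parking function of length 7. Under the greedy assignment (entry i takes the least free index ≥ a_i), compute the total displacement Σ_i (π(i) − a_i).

Σπ = 28 ({1..7} each once); Σa = 4+5+6+1+3+5+2 = 26; disp = 28−26 = 2.

2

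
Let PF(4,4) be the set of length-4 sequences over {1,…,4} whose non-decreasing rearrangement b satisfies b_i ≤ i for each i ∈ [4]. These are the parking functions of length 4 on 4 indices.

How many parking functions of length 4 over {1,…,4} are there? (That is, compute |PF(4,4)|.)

|PF| = 1·5^3 = 1 · 125 = 125
Check (2,3,2,1) → sorted (1,2,2,3): b_i ≤ i ∀i, a PF.

125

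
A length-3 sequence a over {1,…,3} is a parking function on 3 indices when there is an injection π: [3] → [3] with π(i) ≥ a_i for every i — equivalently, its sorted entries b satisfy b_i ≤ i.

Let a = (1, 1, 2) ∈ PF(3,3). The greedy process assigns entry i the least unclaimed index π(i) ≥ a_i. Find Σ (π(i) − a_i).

Σπ = 6 ({1..3} each once); Σa = 1+1+2 = 4; disp = 6−4 = 2.

2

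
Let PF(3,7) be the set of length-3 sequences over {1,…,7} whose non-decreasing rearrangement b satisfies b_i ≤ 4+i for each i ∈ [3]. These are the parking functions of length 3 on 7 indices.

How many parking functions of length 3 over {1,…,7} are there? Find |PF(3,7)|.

320

#PF = (7+1−3)·(7+1)^{3−1} = 5×64 = 320 (Pollak)
E.g. (1,1,2) → sorted (1,1,2): b_i ≤ 4+i ∀i, a PF.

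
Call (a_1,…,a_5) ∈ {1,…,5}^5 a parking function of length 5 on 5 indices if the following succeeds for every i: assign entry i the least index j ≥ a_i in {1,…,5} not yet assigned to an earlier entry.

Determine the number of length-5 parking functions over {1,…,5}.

1296

|PF| = 1·6^4 = 1 · 1296 = 1296 (Konheim–Weiss)
Check (1,2,3,4,1) → sorted (1,1,2,3,4): b_i ≤ i ∀i, a PF.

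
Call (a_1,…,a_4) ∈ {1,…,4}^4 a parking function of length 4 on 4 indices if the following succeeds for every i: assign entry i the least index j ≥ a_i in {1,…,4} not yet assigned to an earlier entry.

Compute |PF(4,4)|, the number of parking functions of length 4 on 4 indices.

|PF(4,4)| = (5−4)·5^(4−1) = 1·125 = 125
One tuple (2,1,1,1) → sorted (1,1,1,2): b_i ≤ i ∀i, a PF.

125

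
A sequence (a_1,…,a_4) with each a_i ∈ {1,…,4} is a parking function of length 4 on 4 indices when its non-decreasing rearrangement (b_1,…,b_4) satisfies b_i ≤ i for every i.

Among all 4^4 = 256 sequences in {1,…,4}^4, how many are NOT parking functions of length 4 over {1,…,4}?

131

#PF = (5−4)·5^(4−1) = 1×125 = 125 (Konheim–Weiss)
Example (3,3,1,4) → sorted (1,3,3,4): b_2=3>2, not a PF.
So 256 − 125 = 131 fail.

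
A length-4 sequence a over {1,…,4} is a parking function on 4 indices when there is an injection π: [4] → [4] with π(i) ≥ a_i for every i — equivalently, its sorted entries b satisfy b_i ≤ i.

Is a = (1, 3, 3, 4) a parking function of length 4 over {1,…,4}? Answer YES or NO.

NO

Sorted: b = (1, 3, 3, 4).
  b_1=1 ≤ 1
  b_2=3 > 2
  fails at i=2 ⇒ NO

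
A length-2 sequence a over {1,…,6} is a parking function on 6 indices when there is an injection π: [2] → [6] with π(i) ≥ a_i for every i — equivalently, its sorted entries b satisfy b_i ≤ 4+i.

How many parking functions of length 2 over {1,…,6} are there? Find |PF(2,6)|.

35

|PF(2,6)| = 5·7^1 = 5·7 = 35 [KW]
One tuple (3,6) → sorted (3,6): b_i ≤ 4+i ∀i, a PF.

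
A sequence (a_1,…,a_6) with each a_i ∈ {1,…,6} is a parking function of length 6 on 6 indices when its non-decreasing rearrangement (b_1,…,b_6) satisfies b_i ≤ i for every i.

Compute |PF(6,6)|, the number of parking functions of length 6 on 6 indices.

16807

Count = (7−6)·7^(6−1) = 1×16807 = 16807 [KW]
E.g. (6,3,1,2,4,3) → sorted (1,2,3,3,4,6): b_i ≤ i ∀i, a PF.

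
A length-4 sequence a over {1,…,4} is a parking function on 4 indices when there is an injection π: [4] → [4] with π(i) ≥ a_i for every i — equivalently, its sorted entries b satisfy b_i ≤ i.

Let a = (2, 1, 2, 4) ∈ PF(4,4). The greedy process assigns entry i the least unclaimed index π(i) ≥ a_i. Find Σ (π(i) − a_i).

Σπ = 10 ({1..4} each once); Σa = 2+1+2+4 = 9; disp = 10−9 = 1.

1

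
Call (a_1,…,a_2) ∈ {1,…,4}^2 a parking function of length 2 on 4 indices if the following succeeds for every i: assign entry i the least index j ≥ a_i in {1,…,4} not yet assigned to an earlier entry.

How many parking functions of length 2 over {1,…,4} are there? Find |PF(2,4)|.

#PF = 3·5^1 = 3 · 5 = 15
Example (2,4) → sorted (2,4): b_i ≤ 2+i ∀i, a PF.

15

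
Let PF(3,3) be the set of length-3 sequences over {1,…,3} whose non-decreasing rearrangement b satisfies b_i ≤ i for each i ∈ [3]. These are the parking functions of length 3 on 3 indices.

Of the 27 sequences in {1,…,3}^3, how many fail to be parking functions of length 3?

11

#PF = (4−3)·4^(3−1) = 1·16 = 16 (Konheim–Weiss)
Check (3,1,3) → sorted (1,3,3): b_2=3>2, not a PF.
So 27 − 16 = 11 fail.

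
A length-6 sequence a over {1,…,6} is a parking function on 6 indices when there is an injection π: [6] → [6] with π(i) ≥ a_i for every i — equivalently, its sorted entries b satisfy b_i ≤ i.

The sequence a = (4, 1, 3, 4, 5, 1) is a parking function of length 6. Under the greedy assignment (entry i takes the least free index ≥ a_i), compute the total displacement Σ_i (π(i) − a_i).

3

Σπ(i) = 1+…+6 = 21; Σa = 4+1+3+4+5+1 = 18; disp = 21−18 = 3.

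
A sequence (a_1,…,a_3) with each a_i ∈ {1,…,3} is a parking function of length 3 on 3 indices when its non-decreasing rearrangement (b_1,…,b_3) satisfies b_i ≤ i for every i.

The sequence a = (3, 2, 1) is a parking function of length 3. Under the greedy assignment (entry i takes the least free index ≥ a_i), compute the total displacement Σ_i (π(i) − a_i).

0

Σπ = 6 ({1..3} each once); Σa = 3+2+1 = 6; disp = 6−6 = 0.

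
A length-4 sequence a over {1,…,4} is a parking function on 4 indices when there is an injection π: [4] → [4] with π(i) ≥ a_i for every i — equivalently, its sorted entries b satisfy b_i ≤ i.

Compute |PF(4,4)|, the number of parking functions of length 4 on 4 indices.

125

|PF| = (5−4)·5^(4−1) = 1×125 = 125 (Pollak)
One tuple (3,1,3,1) → sorted (1,1,3,3): b_i ≤ i ∀i, a PF.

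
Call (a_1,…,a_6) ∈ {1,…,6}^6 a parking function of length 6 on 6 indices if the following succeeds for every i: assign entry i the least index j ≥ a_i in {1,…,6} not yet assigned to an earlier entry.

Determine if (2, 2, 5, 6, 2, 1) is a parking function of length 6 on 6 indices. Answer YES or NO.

Rearranged: b = (1, 2, 2, 2, 5, 6).
  b_1=1 ≤ 1
  b_2=2 ≤ 2
  b_3=2 ≤ 3
  b_4=2 ≤ 4
  b_5=5 ≤ 5
  b_6=6 ≤ 6
All bounds hold ⇒ YES

YES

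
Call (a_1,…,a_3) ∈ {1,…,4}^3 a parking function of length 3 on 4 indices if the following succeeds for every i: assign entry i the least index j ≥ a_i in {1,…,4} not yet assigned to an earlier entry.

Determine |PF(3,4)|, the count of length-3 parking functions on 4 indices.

Count = (5−3)·5^(3−1) = 2·25 = 50 (Konheim–Weiss)
E.g. (1,2,2) → sorted (1,2,2): b_i ≤ 1+i ∀i, a PF.

50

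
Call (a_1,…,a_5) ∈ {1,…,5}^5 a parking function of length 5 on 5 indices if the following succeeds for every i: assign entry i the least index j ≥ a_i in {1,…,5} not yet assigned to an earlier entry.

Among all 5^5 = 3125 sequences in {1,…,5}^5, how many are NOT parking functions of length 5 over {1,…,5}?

1829

|PF| = (6−5)·6^(5−1) = 1×1296 = 1296 [KW]
Example (5,3,5,3,4) → sorted (3,3,4,5,5): b_1=3>1, not a PF.
So 3125 − 1296 = 1829 fail.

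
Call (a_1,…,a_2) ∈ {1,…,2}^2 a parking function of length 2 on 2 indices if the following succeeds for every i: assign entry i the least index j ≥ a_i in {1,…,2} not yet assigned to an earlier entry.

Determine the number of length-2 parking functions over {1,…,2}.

3

|PF(2,2)| = (3−2)·3^(2−1) = 1 · 3 = 3 (Konheim–Weiss)
Example (1,1) → sorted (1,1): b_i ≤ i ∀i, a PF.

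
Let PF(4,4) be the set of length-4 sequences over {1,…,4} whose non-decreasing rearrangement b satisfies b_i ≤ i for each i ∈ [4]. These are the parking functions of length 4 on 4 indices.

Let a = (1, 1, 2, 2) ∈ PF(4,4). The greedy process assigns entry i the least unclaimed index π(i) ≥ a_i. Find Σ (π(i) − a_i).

4

Σπ = 4·5/2 = 10 (π permutes [4]); Σa = 1+1+2+2 = 6; disp = 10−6 = 4.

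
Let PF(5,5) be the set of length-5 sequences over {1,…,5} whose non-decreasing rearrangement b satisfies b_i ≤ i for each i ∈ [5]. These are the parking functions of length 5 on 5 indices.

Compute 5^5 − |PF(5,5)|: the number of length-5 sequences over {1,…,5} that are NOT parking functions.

1829

|PF(5,5)| = (5+1−5)·(5+1)^{5−1} = 1·1296 = 1296 (Pollak)
E.g. (1,5,5,5,4) → sorted (1,4,5,5,5): b_2=4>2, not a PF.
So 3125 − 1296 = 1829 fail.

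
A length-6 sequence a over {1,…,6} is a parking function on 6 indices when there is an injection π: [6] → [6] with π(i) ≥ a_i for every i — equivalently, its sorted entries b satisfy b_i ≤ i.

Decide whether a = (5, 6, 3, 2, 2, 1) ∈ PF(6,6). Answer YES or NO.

Sorted: b = (1, 2, 2, 3, 5, 6).
  b_1=1 ≤ 1
  b_2=2 ≤ 2
  b_3=2 ≤ 3
  b_4=3 ≤ 4
  b_5=5 ≤ 5
  b_6=6 ≤ 6
All bounds hold ⇒ YES

YES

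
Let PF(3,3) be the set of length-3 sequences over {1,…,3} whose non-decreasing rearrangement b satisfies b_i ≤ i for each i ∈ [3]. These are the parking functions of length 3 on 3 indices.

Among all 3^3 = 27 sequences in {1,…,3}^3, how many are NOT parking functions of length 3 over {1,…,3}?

|PF| = (4−3)·4^(3−1) = 1 · 16 = 16
Example (2,3,3) → sorted (2,3,3): b_1=2>1, not a PF.
Total 27; non-PF = 27−16 = 11

11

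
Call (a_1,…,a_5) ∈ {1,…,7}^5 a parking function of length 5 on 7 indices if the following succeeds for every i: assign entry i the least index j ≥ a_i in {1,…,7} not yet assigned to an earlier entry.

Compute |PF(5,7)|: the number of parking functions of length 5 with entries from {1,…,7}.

12288

#PF = 3·8^4 = 3 · 4096 = 12288 (Konheim–Weiss)
E.g. (5,2,5,3,1) → sorted (1,2,3,5,5): b_i ≤ 2+i ∀i, a PF.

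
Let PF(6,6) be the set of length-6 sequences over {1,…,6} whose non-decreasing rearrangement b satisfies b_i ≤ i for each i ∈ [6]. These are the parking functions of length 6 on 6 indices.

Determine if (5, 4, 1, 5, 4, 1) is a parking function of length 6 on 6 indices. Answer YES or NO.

Rearranged: b = (1, 1, 4, 4, 5, 5).
  b_1=1 ≤ 1
  b_2=1 ≤ 2
  b_3=4 > 3
  fails at i=3 ⇒ NO

NO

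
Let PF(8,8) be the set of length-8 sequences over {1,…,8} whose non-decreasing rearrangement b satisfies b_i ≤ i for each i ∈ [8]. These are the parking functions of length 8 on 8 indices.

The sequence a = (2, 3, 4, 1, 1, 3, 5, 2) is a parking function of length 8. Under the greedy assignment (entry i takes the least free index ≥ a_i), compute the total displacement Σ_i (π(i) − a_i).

15

Σπ = 8·9/2 = 36 (π permutes [8]); Σa = 2+3+4+1+1+3+5+2 = 21; disp = 36−21 = 15.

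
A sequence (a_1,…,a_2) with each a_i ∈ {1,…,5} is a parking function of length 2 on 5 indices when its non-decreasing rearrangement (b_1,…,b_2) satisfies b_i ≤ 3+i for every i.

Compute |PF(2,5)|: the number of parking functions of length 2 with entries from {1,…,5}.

#PF = (6−2)·6^(2−1) = 4 · 6 = 24
E.g. (1,4) → sorted (1,4): b_i ≤ 3+i ∀i, a PF.

24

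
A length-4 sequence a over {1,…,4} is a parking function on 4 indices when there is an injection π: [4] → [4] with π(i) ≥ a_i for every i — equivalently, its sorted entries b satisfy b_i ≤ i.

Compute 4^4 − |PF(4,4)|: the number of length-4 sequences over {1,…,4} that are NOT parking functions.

|PF(4,4)| = (5−4)·5^(4−1) = 1×125 = 125
E.g. (3,3,3,1) → sorted (1,3,3,3): b_2=3>2, not a PF.
So 256 − 125 = 131 fail.

131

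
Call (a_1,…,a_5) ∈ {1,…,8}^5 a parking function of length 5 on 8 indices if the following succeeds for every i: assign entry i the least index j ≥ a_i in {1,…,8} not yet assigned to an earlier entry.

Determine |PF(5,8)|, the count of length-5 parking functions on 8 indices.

26244

|PF| = 4·9^4 = 4 · 6561 = 26244 (Konheim–Weiss)
One tuple (8,7,4,2,3) → sorted (2,3,4,7,8): b_i ≤ 3+i ∀i, a PF.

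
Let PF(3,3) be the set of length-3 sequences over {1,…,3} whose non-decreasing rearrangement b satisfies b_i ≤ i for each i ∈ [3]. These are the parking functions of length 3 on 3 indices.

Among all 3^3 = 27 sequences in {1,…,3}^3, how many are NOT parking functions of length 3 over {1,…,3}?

|PF| = (3−3+1)·(3+1)^(3−1) = 1 · 16 = 16 [KW]
Check (3,2,2) → sorted (2,2,3): b_1=2>1, not a PF.
Total 27; non-PF = 27−16 = 11

11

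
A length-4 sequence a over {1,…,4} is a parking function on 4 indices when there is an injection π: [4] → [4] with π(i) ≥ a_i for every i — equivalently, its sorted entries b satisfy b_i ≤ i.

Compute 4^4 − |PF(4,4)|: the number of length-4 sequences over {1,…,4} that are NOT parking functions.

131

|PF| = 1·5^3 = 1×125 = 125 [KW]
E.g. (4,4,1,4) → sorted (1,4,4,4): b_2=4>2, not a PF.
Total 256; non-PF = 256−125 = 131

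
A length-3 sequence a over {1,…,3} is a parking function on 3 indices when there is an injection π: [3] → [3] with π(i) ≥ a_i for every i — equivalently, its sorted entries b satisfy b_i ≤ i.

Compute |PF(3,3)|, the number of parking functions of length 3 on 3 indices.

#PF = (3+1−3)·(3+1)^{3−1} = 1 · 16 = 16
Check (1,1,3) → sorted (1,1,3): b_i ≤ i ∀i, a PF.

16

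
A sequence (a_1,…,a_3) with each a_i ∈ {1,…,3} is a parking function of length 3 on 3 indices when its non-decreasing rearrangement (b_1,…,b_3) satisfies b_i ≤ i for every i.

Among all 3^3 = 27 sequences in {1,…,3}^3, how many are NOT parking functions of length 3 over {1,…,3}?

11

|PF| = (3−3+1)·(3+1)^(3−1) = 1×16 = 16
Check (2,3,3) → sorted (2,3,3): b_1=2>1, not a PF.
So 27 − 16 = 11 fail.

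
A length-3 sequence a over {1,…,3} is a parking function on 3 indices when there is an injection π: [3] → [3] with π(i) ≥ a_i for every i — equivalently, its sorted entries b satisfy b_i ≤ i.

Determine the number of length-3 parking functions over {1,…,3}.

|PF| = (4−3)·4^(3−1) = 1·16 = 16 (Konheim–Weiss)
Check (1,1,2) → sorted (1,1,2): b_i ≤ i ∀i, a PF.

16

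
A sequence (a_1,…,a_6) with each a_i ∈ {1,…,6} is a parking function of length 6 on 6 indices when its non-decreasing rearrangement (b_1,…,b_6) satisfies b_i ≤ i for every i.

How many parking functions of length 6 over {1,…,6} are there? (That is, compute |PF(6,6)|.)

16807

Count = (6−6+1)·(6+1)^(6−1) = 1 · 16807 = 16807 (Pollak)
One tuple (3,6,4,1,2,3) → sorted (1,2,3,3,4,6): b_i ≤ i ∀i, a PF.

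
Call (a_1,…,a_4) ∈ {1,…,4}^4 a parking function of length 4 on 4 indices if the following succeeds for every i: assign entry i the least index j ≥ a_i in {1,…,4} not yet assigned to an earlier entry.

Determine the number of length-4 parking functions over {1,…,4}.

|PF| = (5−4)·5^(4−1) = 1·125 = 125 (Konheim–Weiss)
One tuple (4,1,3,2) → sorted (1,2,3,4): b_i ≤ i ∀i, a PF.

125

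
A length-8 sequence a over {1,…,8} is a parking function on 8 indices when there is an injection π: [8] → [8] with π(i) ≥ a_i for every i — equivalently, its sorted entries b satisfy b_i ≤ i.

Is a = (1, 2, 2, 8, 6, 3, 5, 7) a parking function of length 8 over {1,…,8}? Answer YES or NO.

YES

Order a: b = (1, 2, 2, 3, 5, 6, 7, 8).
  b_1=1 ≤ 1
  b_2=2 ≤ 2
  b_3=2 ≤ 3
  b_4=3 ≤ 4
  b_5=5 ≤ 5
  b_6=6 ≤ 6
  b_7=7 ≤ 7
  b_8=8 ≤ 8
All bounds hold ⇒ YES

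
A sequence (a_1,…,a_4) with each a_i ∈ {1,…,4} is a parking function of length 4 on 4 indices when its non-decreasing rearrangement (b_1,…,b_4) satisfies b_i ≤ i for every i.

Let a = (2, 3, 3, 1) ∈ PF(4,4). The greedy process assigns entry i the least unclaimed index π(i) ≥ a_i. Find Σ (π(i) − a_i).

1

Σπ = 10 ({1..4} each once); Σa = 2+3+3+1 = 9; disp = 10−9 = 1.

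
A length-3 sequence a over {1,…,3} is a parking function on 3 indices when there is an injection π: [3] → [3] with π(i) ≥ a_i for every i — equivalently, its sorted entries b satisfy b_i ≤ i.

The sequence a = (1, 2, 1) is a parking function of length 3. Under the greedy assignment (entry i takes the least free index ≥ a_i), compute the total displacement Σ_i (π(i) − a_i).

Σπ = 3·4/2 = 6 (π permutes [3]); Σa = 1+2+1 = 4; disp = 6−4 = 2.

2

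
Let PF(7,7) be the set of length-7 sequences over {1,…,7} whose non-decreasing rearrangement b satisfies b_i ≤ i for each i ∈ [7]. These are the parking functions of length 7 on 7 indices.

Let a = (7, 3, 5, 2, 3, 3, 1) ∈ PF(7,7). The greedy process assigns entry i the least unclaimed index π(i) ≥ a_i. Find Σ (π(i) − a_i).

4

Σπ = 7·8/2 = 28 (π permutes [7]); Σa = 7+3+5+2+3+3+1 = 24; disp = 28−24 = 4.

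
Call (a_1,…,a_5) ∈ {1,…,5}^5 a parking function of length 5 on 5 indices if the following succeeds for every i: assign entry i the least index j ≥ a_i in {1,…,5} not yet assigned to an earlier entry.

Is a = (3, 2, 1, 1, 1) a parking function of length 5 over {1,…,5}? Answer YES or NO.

Order a: b = (1, 1, 1, 2, 3).
  b_1=1 ≤ 1
  b_2=1 ≤ 2
  b_3=1 ≤ 3
  b_4=2 ≤ 4
  b_5=3 ≤ 5
All bounds hold ⇒ YES

YES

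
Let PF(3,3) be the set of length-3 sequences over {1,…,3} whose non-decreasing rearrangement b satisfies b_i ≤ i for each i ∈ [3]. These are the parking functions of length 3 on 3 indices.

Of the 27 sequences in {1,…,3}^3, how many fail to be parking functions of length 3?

11

|PF| = (3+1−3)·(3+1)^{3−1} = 1 · 16 = 16 [KW]
Check (3,3,3) → sorted (3,3,3): b_1=3>1, not a PF.
So 27 − 16 = 11 fail.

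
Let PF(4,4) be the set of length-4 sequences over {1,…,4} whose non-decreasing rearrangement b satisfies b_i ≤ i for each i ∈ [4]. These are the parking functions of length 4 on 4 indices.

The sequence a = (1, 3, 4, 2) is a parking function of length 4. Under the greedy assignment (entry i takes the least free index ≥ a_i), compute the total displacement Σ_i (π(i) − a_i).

Σπ = 4·5/2 = 10 (π permutes [4]); Σa = 1+3+4+2 = 10; disp = 10−10 = 0.

0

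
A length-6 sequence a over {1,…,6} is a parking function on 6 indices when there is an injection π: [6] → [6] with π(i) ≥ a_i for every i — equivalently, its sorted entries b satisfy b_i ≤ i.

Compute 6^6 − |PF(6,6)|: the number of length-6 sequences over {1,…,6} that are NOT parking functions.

|PF| = (7−6)·7^(6−1) = 1 · 16807 = 16807
E.g. (2,6,5,6,2,6) → sorted (2,2,5,6,6,6): b_1=2>1, not a PF.
So 46656 − 16807 = 29849 fail.

29849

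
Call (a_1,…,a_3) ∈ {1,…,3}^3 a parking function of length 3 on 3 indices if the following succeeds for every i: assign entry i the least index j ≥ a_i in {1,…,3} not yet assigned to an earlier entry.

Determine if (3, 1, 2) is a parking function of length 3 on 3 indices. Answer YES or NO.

Rearranged: b = (1, 2, 3).
  b_1=1 ≤ 1
  b_2=2 ≤ 2
  b_3=3 ≤ 3
All bounds hold ⇒ YES

YES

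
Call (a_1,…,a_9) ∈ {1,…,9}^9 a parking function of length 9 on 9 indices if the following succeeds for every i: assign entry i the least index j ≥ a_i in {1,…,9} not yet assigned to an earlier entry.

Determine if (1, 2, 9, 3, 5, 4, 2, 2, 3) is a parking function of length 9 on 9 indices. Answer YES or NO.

YES

Order a: b = (1, 2, 2, 2, 3, 3, 4, 5, 9).
  b_1=1 ≤ 1
  b_2=2 ≤ 2
  b_3=2 ≤ 3
  b_4=2 ≤ 4
  b_5=3 ≤ 5
  b_6=3 ≤ 6
  b_7=4 ≤ 7
  b_8=5 ≤ 8
  b_9=9 ≤ 9
All bounds hold ⇒ YES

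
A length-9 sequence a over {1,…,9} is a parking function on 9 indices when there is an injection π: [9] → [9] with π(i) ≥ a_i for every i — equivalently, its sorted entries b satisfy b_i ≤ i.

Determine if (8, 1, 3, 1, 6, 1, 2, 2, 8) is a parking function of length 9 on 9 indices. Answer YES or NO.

Rearranged: b = (1, 1, 1, 2, 2, 3, 6, 8, 8).
  b_1=1 ≤ 1
  b_2=1 ≤ 2
  b_3=1 ≤ 3
  b_4=2 ≤ 4
  b_5=2 ≤ 5
  b_6=3 ≤ 6
  b_7=6 ≤ 7
  b_8=8 ≤ 8
  b_9=8 ≤ 9
All bounds hold ⇒ YES

YES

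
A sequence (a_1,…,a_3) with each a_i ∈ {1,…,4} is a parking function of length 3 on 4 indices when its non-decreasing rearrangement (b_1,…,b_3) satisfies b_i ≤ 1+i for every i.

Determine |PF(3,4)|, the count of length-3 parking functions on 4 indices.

50

|PF| = 2·5^2 = 2 · 25 = 50
Example (2,4,2) → sorted (2,2,4): b_i ≤ 1+i ∀i, a PF.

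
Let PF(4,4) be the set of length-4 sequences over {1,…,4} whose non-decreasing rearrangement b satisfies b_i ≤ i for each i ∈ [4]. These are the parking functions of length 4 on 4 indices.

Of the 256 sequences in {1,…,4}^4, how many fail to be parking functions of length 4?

131

|PF| = (4+1−4)·(4+1)^{4−1} = 1·125 = 125 [KW]
Example (2,4,3,3) → sorted (2,3,3,4): b_1=2>1, not a PF.
So 256 − 125 = 131 fail.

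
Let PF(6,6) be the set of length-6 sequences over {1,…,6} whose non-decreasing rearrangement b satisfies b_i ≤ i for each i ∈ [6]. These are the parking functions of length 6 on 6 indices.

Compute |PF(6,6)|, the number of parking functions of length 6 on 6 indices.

|PF| = 1·7^5 = 1·16807 = 16807 (Pollak)
Check (4,3,1,1,5,3) → sorted (1,1,3,3,4,5): b_i ≤ i ∀i, a PF.

16807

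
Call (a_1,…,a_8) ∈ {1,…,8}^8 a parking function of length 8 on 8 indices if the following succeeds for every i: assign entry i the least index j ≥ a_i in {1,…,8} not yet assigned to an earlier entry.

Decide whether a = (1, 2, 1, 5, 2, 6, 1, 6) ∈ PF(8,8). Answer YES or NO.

YES

Order a: b = (1, 1, 1, 2, 2, 5, 6, 6).
  b_1=1 ≤ 1
  b_2=1 ≤ 2
  b_3=1 ≤ 3
  b_4=2 ≤ 4
  b_5=2 ≤ 5
  b_6=5 ≤ 6
  b_7=6 ≤ 7
  b_8=6 ≤ 8
All bounds hold ⇒ YES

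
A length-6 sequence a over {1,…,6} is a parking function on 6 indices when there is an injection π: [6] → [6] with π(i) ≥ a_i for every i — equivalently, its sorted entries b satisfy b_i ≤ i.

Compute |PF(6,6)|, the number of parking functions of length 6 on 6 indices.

16807

Count = (6−6+1)·(6+1)^(6−1) = 1×16807 = 16807
Example (1,3,4,5,1,1) → sorted (1,1,1,3,4,5): b_i ≤ i ∀i, a PF.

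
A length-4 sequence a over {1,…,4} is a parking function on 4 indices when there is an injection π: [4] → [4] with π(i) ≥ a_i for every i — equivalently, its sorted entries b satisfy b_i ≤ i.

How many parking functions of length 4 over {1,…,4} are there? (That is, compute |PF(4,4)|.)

125

#PF = 1·5^3 = 1×125 = 125 [KW]
Example (3,1,2,3) → sorted (1,2,3,3): b_i ≤ i ∀i, a PF.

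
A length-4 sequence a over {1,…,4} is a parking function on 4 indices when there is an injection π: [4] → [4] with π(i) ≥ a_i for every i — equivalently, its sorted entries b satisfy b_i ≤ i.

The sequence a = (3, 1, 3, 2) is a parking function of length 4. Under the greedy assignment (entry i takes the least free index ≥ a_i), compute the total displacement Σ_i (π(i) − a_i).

1

Σπ = 10 ({1..4} each once); Σa = 3+1+3+2 = 9; disp = 10−9 = 1.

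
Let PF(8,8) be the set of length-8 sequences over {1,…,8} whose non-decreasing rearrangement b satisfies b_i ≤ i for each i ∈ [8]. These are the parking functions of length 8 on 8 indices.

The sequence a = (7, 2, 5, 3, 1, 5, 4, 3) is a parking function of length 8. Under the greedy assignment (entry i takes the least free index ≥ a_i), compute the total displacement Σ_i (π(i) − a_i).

Σπ = 8·9/2 = 36 (π permutes [8]); Σa = 7+2+5+3+1+5+4+3 = 30; disp = 36−30 = 6.

6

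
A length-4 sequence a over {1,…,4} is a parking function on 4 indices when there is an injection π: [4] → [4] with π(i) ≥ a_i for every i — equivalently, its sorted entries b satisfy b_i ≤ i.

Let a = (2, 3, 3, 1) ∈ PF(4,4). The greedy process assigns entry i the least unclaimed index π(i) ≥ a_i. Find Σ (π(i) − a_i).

1

Σπ = 10 ({1..4} each once); Σa = 2+3+3+1 = 9; disp = 10−9 = 1.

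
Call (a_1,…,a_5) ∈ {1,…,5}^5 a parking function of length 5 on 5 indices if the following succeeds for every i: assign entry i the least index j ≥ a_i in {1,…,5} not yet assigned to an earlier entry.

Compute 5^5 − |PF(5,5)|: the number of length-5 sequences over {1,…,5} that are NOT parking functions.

Count = (5+1−5)·(5+1)^{5−1} = 1×1296 = 1296 [KW]
Example (3,4,4,3,4) → sorted (3,3,4,4,4): b_1=3>1, not a PF.
5^5 − 1296 = 3125 − 1296 = 1829

1829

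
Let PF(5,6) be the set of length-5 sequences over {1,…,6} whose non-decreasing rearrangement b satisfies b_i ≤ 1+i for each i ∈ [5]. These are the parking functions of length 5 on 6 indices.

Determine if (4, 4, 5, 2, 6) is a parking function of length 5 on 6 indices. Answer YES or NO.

NO

Rearranged: b = (2, 4, 4, 5, 6).
  b_1=2 ≤ 2
  b_2=4 > 3
  fails at i=2 ⇒ NO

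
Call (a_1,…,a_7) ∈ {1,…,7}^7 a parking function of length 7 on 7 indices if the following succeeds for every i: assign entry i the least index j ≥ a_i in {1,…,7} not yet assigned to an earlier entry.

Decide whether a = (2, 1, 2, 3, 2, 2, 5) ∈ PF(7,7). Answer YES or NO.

Order a: b = (1, 2, 2, 2, 2, 3, 5).
  b_1=1 ≤ 1
  b_2=2 ≤ 2
  b_3=2 ≤ 3
  b_4=2 ≤ 4
  b_5=2 ≤ 5
  b_6=3 ≤ 6
  b_7=5 ≤ 7
All bounds hold ⇒ YES

YES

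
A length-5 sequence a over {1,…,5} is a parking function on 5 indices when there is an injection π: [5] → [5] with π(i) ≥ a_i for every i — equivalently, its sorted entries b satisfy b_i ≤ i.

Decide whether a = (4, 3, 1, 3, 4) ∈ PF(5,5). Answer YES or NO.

Rearranged: b = (1, 3, 3, 4, 4).
  b_1=1 ≤ 1
  b_2=3 > 2
  fails at i=2 ⇒ NO

NO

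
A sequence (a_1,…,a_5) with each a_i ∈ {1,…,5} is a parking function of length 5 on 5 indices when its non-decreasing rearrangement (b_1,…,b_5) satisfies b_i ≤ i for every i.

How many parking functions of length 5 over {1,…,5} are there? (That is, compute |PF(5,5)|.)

|PF| = (6−5)·6^(5−1) = 1×1296 = 1296 [KW]
Check (1,1,4,5,3) → sorted (1,1,3,4,5): b_i ≤ i ∀i, a PF.

1296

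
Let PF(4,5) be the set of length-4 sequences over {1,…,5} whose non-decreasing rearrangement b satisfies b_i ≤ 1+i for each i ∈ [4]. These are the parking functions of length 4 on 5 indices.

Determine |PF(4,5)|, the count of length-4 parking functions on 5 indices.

432

|PF| = (5+1−4)·(5+1)^{4−1} = 2·216 = 432
E.g. (3,3,2,2) → sorted (2,2,3,3): b_i ≤ 1+i ∀i, a PF.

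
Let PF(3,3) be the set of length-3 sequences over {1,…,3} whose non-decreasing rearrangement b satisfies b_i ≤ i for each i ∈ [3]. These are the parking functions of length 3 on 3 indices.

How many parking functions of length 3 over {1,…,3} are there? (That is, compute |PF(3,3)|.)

|PF| = 1·4^2 = 1 · 16 = 16 (Pollak)
Check (1,1,2) → sorted (1,1,2): b_i ≤ i ∀i, a PF.

16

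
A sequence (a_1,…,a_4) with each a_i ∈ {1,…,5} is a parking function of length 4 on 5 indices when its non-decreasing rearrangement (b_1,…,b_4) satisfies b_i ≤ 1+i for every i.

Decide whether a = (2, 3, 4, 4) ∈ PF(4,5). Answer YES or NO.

Order a: b = (2, 3, 4, 4).
  b_1=2 ≤ 2
  b_2=3 ≤ 3
  b_3=4 ≤ 4
  b_4=4 ≤ 5
All bounds hold ⇒ YES

YES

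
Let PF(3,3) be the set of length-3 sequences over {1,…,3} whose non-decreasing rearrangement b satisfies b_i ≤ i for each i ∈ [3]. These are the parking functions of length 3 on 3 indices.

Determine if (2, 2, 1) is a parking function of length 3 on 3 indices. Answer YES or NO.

Order a: b = (1, 2, 2).
  b_1=1 ≤ 1
  b_2=2 ≤ 2
  b_3=2 ≤ 3
All bounds hold ⇒ YES

YES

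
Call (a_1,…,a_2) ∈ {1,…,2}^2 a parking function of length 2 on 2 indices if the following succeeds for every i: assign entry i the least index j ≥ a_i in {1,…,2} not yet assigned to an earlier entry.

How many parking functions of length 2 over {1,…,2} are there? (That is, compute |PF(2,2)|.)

#PF = (2−2+1)·(2+1)^(2−1) = 1×3 = 3 [KW]
One tuple (1,2) → sorted (1,2): b_i ≤ i ∀i, a PF.

3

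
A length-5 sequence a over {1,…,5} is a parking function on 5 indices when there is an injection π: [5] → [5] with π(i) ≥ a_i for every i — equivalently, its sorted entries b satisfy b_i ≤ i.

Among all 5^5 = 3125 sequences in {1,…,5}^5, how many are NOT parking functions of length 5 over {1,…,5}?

|PF| = (6−5)·6^(5−1) = 1 · 1296 = 1296 [KW]
Example (4,3,4,4,4) → sorted (3,4,4,4,4): b_1=3>1, not a PF.
So 3125 − 1296 = 1829 fail.

1829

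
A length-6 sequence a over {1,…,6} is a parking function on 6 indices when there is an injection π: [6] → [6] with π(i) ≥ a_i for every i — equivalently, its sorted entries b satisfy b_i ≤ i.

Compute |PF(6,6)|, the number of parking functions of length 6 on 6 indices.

|PF| = (6−6+1)·(6+1)^(6−1) = 1·16807 = 16807 [KW]
Example (4,1,1,2,5,2) → sorted (1,1,2,2,4,5): b_i ≤ i ∀i, a PF.

16807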